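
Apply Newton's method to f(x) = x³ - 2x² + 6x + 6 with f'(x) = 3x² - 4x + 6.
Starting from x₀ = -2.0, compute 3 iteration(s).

f(x) = x³ - 2x² + 6x + 6
f'(x) = 3x² - 4x + 6
x₀ = -2.0

Newton-Raphson formula: x_{n+1} = x_n - f(x_n)/f'(x_n)

Iteration 1:
  f(-2.000000) = -22.000000
  f'(-2.000000) = 26.000000
  x_1 = -2.000000 - (-22.000000)/26.000000 = -1.153846
Iteration 2:
  f(-1.153846) = -5.121985
  f'(-1.153846) = 14.609467
  x_2 = -1.153846 - (-5.121985)/14.609467 = -0.803253
Iteration 3:
  f(-0.803253) = -0.628216
  f'(-0.803253) = 11.148655
  x_3 = -0.803253 - (-0.628216)/11.148655 = -0.746904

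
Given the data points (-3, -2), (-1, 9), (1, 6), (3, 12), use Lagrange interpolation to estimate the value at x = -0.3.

Lagrange interpolation formula:
P(x) = Σ yᵢ × Lᵢ(x)
where Lᵢ(x) = Π_{j≠i} (x - xⱼ)/(xᵢ - xⱼ)

L_0(-0.3) = (-0.3 - (-1))/(-3 - (-1)) × (-0.3 - 1)/(-3 - 1) × (-0.3 - 3)/(-3 - 3) = -0.062562
L_1(-0.3) = (-0.3 - (-3))/(-1 - (-3)) × (-0.3 - 1)/(-1 - 1) × (-0.3 - 3)/(-1 - 3) = 0.723938
L_2(-0.3) = (-0.3 - (-3))/(1 - (-3)) × (-0.3 - (-1))/(1 - (-1)) × (-0.3 - 3)/(1 - 3) = 0.389812
L_3(-0.3) = (-0.3 - (-3))/(3 - (-3)) × (-0.3 - (-1))/(3 - (-1)) × (-0.3 - 1)/(3 - 1) = -0.051188

P(-0.3) = (-2)×L_0(-0.3) + 9×L_1(-0.3) + 6×L_2(-0.3) + 12×L_3(-0.3)
P(-0.3) = 8.365187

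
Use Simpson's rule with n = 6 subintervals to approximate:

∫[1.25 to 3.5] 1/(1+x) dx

f(x) = 1/(1+x)
a = 1.25, b = 3.5, n = 6
h = (b - a)/n = 0.375000

Simpson's rule: (h/3)[f(x₀) + 4f(x₁) + 2f(x₂) + ... + f(xₙ)]

x_0 = 1.2500, f(x_0) = 0.444444, coefficient = 1
x_1 = 1.6250, f(x_1) = 0.380952, coefficient = 4
x_2 = 2.0000, f(x_2) = 0.333333, coefficient = 2
x_3 = 2.3750, f(x_3) = 0.296296, coefficient = 4
x_4 = 2.7500, f(x_4) = 0.266667, coefficient = 2
x_5 = 3.1250, f(x_5) = 0.242424, coefficient = 4
x_6 = 3.5000, f(x_6) = 0.222222, coefficient = 1

I ≈ (0.375000/3) × 5.545358 = 0.693170
Exact value: 0.693147
Error: 0.000023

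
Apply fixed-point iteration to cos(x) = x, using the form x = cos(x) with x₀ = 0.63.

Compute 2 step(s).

Equation: cos(x) = x
Fixed-point form: x = cos(x)
x₀ = 0.63

x_1 = g(0.630000) = 0.808028
x_2 = g(0.808028) = 0.690926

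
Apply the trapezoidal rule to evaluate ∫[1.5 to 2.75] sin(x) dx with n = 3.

f(x) = sin(x)
a = 1.5, b = 2.75, n = 3
h = (b - a)/n = 0.416667

Trapezoidal rule: (h/2)[f(x₀) + 2f(x₁) + 2f(x₂) + ... + f(xₙ)]

x_0 = 1.5000, f(x_0) = 0.997495, coefficient = 1
x_1 = 1.9167, f(x_1) = 0.940781, coefficient = 2
x_2 = 2.3333, f(x_2) = 0.723086, coefficient = 2
x_3 = 2.7500, f(x_3) = 0.381661, coefficient = 1

I ≈ (0.416667/2) × 4.706889 = 0.980602
Exact value: 0.995040
Error: 0.014438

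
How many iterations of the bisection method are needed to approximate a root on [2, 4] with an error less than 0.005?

We need (b-a)/2^n ≤ 0.005
(4 - 2)/2^n ≤ 0.005
2/2^n ≤ 0.005
2^n ≥ 400
n ≥ log₂(400) = 8.64
n ≥ 9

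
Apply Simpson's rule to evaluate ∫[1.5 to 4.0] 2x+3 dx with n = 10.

f(x) = 2x+3
a = 1.5, b = 4.0, n = 10
h = (b - a)/n = 0.250000

Simpson's rule: (h/3)[f(x₀) + 4f(x₁) + 2f(x₂) + ... + f(xₙ)]

x_0 = 1.5000, f(x_0) = 6.000000, coefficient = 1
x_1 = 1.7500, f(x_1) = 6.500000, coefficient = 4
x_2 = 2.0000, f(x_2) = 7.000000, coefficient = 2
x_3 = 2.2500, f(x_3) = 7.500000, coefficient = 4
x_4 = 2.5000, f(x_4) = 8.000000, coefficient = 2
x_5 = 2.7500, f(x_5) = 8.500000, coefficient = 4
x_6 = 3.0000, f(x_6) = 9.000000, coefficient = 2
x_7 = 3.2500, f(x_7) = 9.500000, coefficient = 4
x_8 = 3.5000, f(x_8) = 10.000000, coefficient = 2
x_9 = 3.7500, f(x_9) = 10.500000, coefficient = 4
x_10 = 4.0000, f(x_10) = 11.000000, coefficient = 1

I ≈ (0.250000/3) × 255.000000 = 21.250000
Exact value: 21.250000
Error: 0.000000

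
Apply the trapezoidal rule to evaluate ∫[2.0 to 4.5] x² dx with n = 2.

f(x) = x²
a = 2.0, b = 4.5, n = 2
h = (b - a)/n = 1.250000

Trapezoidal rule: (h/2)[f(x₀) + 2f(x₁) + 2f(x₂) + ... + f(xₙ)]

x_0 = 2.0000, f(x_0) = 4.000000, coefficient = 1
x_1 = 3.2500, f(x_1) = 10.562500, coefficient = 2
x_2 = 4.5000, f(x_2) = 20.250000, coefficient = 1

I ≈ (1.250000/2) × 45.375000 = 28.359375
Exact value: 27.708333
Error: 0.651042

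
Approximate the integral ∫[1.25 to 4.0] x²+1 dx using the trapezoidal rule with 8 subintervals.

f(x) = x²+1
a = 1.25, b = 4.0, n = 8
h = (b - a)/n = 0.343750

Trapezoidal rule: (h/2)[f(x₀) + 2f(x₁) + 2f(x₂) + ... + f(xₙ)]

x_0 = 1.2500, f(x_0) = 2.562500, coefficient = 1
x_1 = 1.5938, f(x_1) = 3.540039, coefficient = 2
x_2 = 1.9375, f(x_2) = 4.753906, coefficient = 2
x_3 = 2.2812, f(x_3) = 6.204102, coefficient = 2
x_4 = 2.6250, f(x_4) = 7.890625, coefficient = 2
x_5 = 2.9688, f(x_5) = 9.813477, coefficient = 2
x_6 = 3.3125, f(x_6) = 11.972656, coefficient = 2
x_7 = 3.6562, f(x_7) = 14.368164, coefficient = 2
x_8 = 4.0000, f(x_8) = 17.000000, coefficient = 1

I ≈ (0.343750/2) × 136.648438 = 23.486450
Exact value: 23.432292
Error: 0.054159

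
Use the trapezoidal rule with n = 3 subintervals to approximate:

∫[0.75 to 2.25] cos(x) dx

f(x) = cos(x)
a = 0.75, b = 2.25, n = 3
h = (b - a)/n = 0.500000

Trapezoidal rule: (h/2)[f(x₀) + 2f(x₁) + 2f(x₂) + ... + f(xₙ)]

x_0 = 0.7500, f(x_0) = 0.731689, coefficient = 1
x_1 = 1.2500, f(x_1) = 0.315322, coefficient = 2
x_2 = 1.7500, f(x_2) = -0.178246, coefficient = 2
x_3 = 2.2500, f(x_3) = -0.628174, coefficient = 1

I ≈ (0.500000/2) × 0.377668 = 0.094417
Exact value: 0.096434
Error: 0.002017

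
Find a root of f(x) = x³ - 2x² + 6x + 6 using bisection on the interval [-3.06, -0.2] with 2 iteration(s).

f(x) = x³ - 2x² + 6x + 6
Initial interval: [-3.06, -0.2]

Iteration 1:
  c_1 = (-3.060000 + (-0.200000))/2 = -1.630000
  f(c_1) = f(-1.630000) = -13.424547
  f(a) × f(c) ≥ 0, new interval: [-1.630000, -0.200000]
Iteration 2:
  c_2 = (-1.630000 + (-0.200000))/2 = -0.915000
  f(c_2) = f(-0.915000) = -1.930511
  f(a) × f(c) ≥ 0, new interval: [-0.915000, -0.200000]

After 2 iteration(s), the approximation is c_2 = -0.915000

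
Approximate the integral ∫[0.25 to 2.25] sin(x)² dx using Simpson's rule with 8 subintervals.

f(x) = sin(x)²
a = 0.25, b = 2.25, n = 8
h = (b - a)/n = 0.250000

Simpson's rule: (h/3)[f(x₀) + 4f(x₁) + 2f(x₂) + ... + f(xₙ)]

x_0 = 0.2500, f(x_0) = 0.061209, coefficient = 1
x_1 = 0.5000, f(x_1) = 0.229849, coefficient = 4
x_2 = 0.7500, f(x_2) = 0.464631, coefficient = 2
x_3 = 1.0000, f(x_3) = 0.708073, coefficient = 4
x_4 = 1.2500, f(x_4) = 0.900572, coefficient = 2
x_5 = 1.5000, f(x_5) = 0.994996, coefficient = 4
x_6 = 1.7500, f(x_6) = 0.968228, coefficient = 2
x_7 = 2.0000, f(x_7) = 0.826822, coefficient = 4
x_8 = 2.2500, f(x_8) = 0.605398, coefficient = 1

I ≈ (0.250000/3) × 16.372431 = 1.364369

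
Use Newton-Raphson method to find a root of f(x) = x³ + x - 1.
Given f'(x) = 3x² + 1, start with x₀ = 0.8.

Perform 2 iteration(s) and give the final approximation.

f(x) = x³ + x - 1
f'(x) = 3x² + 1
x₀ = 0.8

Newton-Raphson formula: x_{n+1} = x_n - f(x_n)/f'(x_n)

Iteration 1:
  f(0.800000) = 0.312000
  f'(0.800000) = 2.920000
  x_1 = 0.800000 - 0.312000/2.920000 = 0.693151
Iteration 2:
  f(0.693151) = 0.026180
  f'(0.693151) = 2.441374
  x_2 = 0.693151 - 0.026180/2.441374 = 0.682427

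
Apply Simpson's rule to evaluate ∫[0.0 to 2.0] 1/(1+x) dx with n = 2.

f(x) = 1/(1+x)
a = 0.0, b = 2.0, n = 2
h = (b - a)/n = 1.000000

Simpson's rule: (h/3)[f(x₀) + 4f(x₁) + 2f(x₂) + ... + f(xₙ)]

x_0 = 0.0000, f(x_0) = 1.000000, coefficient = 1
x_1 = 1.0000, f(x_1) = 0.500000, coefficient = 4
x_2 = 2.0000, f(x_2) = 0.333333, coefficient = 1

I ≈ (1.000000/3) × 3.333333 = 1.111111
Exact value: 1.098612
Error: 0.012499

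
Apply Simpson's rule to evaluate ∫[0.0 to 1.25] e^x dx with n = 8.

f(x) = e^x
a = 0.0, b = 1.25, n = 8
h = (b - a)/n = 0.156250

Simpson's rule: (h/3)[f(x₀) + 4f(x₁) + 2f(x₂) + ... + f(xₙ)]

x_0 = 0.0000, f(x_0) = 1.000000, coefficient = 1
x_1 = 0.1562, f(x_1) = 1.169118, coefficient = 4
x_2 = 0.3125, f(x_2) = 1.366838, coefficient = 2
x_3 = 0.4688, f(x_3) = 1.597995, coefficient = 4
x_4 = 0.6250, f(x_4) = 1.868246, coefficient = 2
x_5 = 0.7812, f(x_5) = 2.184201, coefficient = 4
x_6 = 0.9375, f(x_6) = 2.553589, coefficient = 2
x_7 = 1.0938, f(x_7) = 2.985449, coefficient = 4
x_8 = 1.2500, f(x_8) = 3.490343, coefficient = 1

I ≈ (0.156250/3) × 47.814743 = 2.490351
Exact value: 2.490343
Error: 0.000008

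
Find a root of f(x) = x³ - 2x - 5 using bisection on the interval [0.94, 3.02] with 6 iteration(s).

f(x) = x³ - 2x - 5
Initial interval: [0.94, 3.02]

Iteration 1:
  c_1 = (0.940000 + 3.020000)/2 = 1.980000
  f(c_1) = f(1.980000) = -1.197608
  f(a) × f(c) ≥ 0, new interval: [1.980000, 3.020000]
Iteration 2:
  c_2 = (1.980000 + 3.020000)/2 = 2.500000
  f(c_2) = f(2.500000) = 5.625000
  f(a) × f(c) < 0, new interval: [1.980000, 2.500000]
Iteration 3:
  c_3 = (1.980000 + 2.500000)/2 = 2.240000
  f(c_3) = f(2.240000) = 1.759424
  f(a) × f(c) < 0, new interval: [1.980000, 2.240000]
Iteration 4:
  c_4 = (1.980000 + 2.240000)/2 = 2.110000
  f(c_4) = f(2.110000) = 0.173931
  f(a) × f(c) < 0, new interval: [1.980000, 2.110000]
Iteration 5:
  c_5 = (1.980000 + 2.110000)/2 = 2.045000
  f(c_5) = f(2.045000) = -0.537759
  f(a) × f(c) ≥ 0, new interval: [2.045000, 2.110000]
Iteration 6:
  c_6 = (2.045000 + 2.110000)/2 = 2.077500
  f(c_6) = f(2.077500) = -0.188497
  f(a) × f(c) ≥ 0, new interval: [2.077500, 2.110000]

After 6 iteration(s), the approximation is c_6 = 2.077500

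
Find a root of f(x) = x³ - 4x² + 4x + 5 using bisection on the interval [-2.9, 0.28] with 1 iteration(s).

f(x) = x³ - 4x² + 4x + 5
Initial interval: [-2.9, 0.28]

Iteration 1:
  c_1 = (-2.900000 + 0.280000)/2 = -1.310000
  f(c_1) = f(-1.310000) = -9.352491
  f(a) × f(c) ≥ 0, new interval: [-1.310000, 0.280000]

After 1 iteration(s), the approximation is c_1 = -1.310000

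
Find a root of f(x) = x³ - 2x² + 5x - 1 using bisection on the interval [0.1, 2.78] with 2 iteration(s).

f(x) = x³ - 2x² + 5x - 1
Initial interval: [0.1, 2.78]

Iteration 1:
  c_1 = (0.100000 + 2.780000)/2 = 1.440000
  f(c_1) = f(1.440000) = 5.038784
  f(a) × f(c) < 0, new interval: [0.100000, 1.440000]
Iteration 2:
  c_2 = (0.100000 + 1.440000)/2 = 0.770000
  f(c_2) = f(0.770000) = 2.120733
  f(a) × f(c) < 0, new interval: [0.100000, 0.770000]

After 2 iteration(s), the approximation is c_2 = 0.770000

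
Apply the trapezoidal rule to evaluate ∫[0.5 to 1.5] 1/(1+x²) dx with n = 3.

f(x) = 1/(1+x²)
a = 0.5, b = 1.5, n = 3
h = (b - a)/n = 0.333333

Trapezoidal rule: (h/2)[f(x₀) + 2f(x₁) + 2f(x₂) + ... + f(xₙ)]

x_0 = 0.5000, f(x_0) = 0.800000, coefficient = 1
x_1 = 0.8333, f(x_1) = 0.590164, coefficient = 2
x_2 = 1.1667, f(x_2) = 0.423529, coefficient = 2
x_3 = 1.5000, f(x_3) = 0.307692, coefficient = 1

I ≈ (0.333333/2) × 3.135079 = 0.522513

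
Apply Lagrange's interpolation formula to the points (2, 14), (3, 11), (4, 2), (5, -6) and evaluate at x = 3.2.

Lagrange interpolation formula:
P(x) = Σ yᵢ × Lᵢ(x)
where Lᵢ(x) = Π_{j≠i} (x - xⱼ)/(xᵢ - xⱼ)

L_0(3.2) = (3.2 - 3)/(2 - 3) × (3.2 - 4)/(2 - 4) × (3.2 - 5)/(2 - 5) = -0.048000
L_1(3.2) = (3.2 - 2)/(3 - 2) × (3.2 - 4)/(3 - 4) × (3.2 - 5)/(3 - 5) = 0.864000
L_2(3.2) = (3.2 - 2)/(4 - 2) × (3.2 - 3)/(4 - 3) × (3.2 - 5)/(4 - 5) = 0.216000
L_3(3.2) = (3.2 - 2)/(5 - 2) × (3.2 - 3)/(5 - 3) × (3.2 - 4)/(5 - 4) = -0.032000

P(3.2) = 14×L_0(3.2) + 11×L_1(3.2) + 2×L_2(3.2) + (-6)×L_3(3.2)
P(3.2) = 9.456000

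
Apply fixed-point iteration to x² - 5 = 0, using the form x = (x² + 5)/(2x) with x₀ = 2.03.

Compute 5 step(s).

Equation: x² - 5 = 0
Fixed-point form: x = (x² + 5)/(2x)
x₀ = 2.03

x_1 = g(2.030000) = 2.246527
x_2 = g(2.246527) = 2.236092
x_3 = g(2.236092) = 2.236068
x_4 = g(2.236068) = 2.236068
x_5 = g(2.236068) = 2.236068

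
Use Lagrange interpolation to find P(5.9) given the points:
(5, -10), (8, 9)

Lagrange interpolation formula:
P(x) = Σ yᵢ × Lᵢ(x)
where Lᵢ(x) = Π_{j≠i} (x - xⱼ)/(xᵢ - xⱼ)

L_0(5.9) = (5.9 - 8)/(5 - 8) = 0.700000
L_1(5.9) = (5.9 - 5)/(8 - 5) = 0.300000

P(5.9) = (-10)×L_0(5.9) + 9×L_1(5.9)
P(5.9) = -4.300000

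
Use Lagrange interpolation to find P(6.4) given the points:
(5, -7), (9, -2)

Lagrange interpolation formula:
P(x) = Σ yᵢ × Lᵢ(x)
where Lᵢ(x) = Π_{j≠i} (x - xⱼ)/(xᵢ - xⱼ)

L_0(6.4) = (6.4 - 9)/(5 - 9) = 0.650000
L_1(6.4) = (6.4 - 5)/(9 - 5) = 0.350000

P(6.4) = (-7)×L_0(6.4) + (-2)×L_1(6.4)
P(6.4) = -5.250000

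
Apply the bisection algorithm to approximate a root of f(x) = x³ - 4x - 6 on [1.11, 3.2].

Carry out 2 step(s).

f(x) = x³ - 4x - 6
Initial interval: [1.11, 3.2]

Iteration 1:
  c_1 = (1.110000 + 3.200000)/2 = 2.155000
  f(c_1) = f(2.155000) = -4.612126
  f(a) × f(c) ≥ 0, new interval: [2.155000, 3.200000]
Iteration 2:
  c_2 = (2.155000 + 3.200000)/2 = 2.677500
  f(c_2) = f(2.677500) = 2.485014
  f(a) × f(c) < 0, new interval: [2.155000, 2.677500]

After 2 iteration(s), the approximation is c_2 = 2.677500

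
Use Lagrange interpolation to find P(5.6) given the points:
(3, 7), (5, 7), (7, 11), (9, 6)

Lagrange interpolation formula:
P(x) = Σ yᵢ × Lᵢ(x)
where Lᵢ(x) = Π_{j≠i} (x - xⱼ)/(xᵢ - xⱼ)

L_0(5.6) = (5.6 - 5)/(3 - 5) × (5.6 - 7)/(3 - 7) × (5.6 - 9)/(3 - 9) = -0.059500
L_1(5.6) = (5.6 - 3)/(5 - 3) × (5.6 - 7)/(5 - 7) × (5.6 - 9)/(5 - 9) = 0.773500
L_2(5.6) = (5.6 - 3)/(7 - 3) × (5.6 - 5)/(7 - 5) × (5.6 - 9)/(7 - 9) = 0.331500
L_3(5.6) = (5.6 - 3)/(9 - 3) × (5.6 - 5)/(9 - 5) × (5.6 - 7)/(9 - 7) = -0.045500

P(5.6) = 7×L_0(5.6) + 7×L_1(5.6) + 11×L_2(5.6) + 6×L_3(5.6)
P(5.6) = 8.371500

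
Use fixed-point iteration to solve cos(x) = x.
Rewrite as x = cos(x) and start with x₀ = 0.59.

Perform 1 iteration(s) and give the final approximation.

Equation: cos(x) = x
Fixed-point form: x = cos(x)
x₀ = 0.59

x_1 = g(0.590000) = 0.830941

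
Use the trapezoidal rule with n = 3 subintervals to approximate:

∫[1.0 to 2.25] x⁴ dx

f(x) = x⁴
a = 1.0, b = 2.25, n = 3
h = (b - a)/n = 0.416667

Trapezoidal rule: (h/2)[f(x₀) + 2f(x₁) + 2f(x₂) + ... + f(xₙ)]

x_0 = 1.0000, f(x_0) = 1.000000, coefficient = 1
x_1 = 1.4167, f(x_1) = 4.027826, coefficient = 2
x_2 = 1.8333, f(x_2) = 11.297068, coefficient = 2
x_3 = 2.2500, f(x_3) = 25.628906, coefficient = 1

I ≈ (0.416667/2) × 57.278694 = 11.933061
Exact value: 11.333008
Error: 0.600053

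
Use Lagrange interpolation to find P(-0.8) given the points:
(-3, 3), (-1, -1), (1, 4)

Lagrange interpolation formula:
P(x) = Σ yᵢ × Lᵢ(x)
where Lᵢ(x) = Π_{j≠i} (x - xⱼ)/(xᵢ - xⱼ)

L_0(-0.8) = (-0.8 - (-1))/(-3 - (-1)) × (-0.8 - 1)/(-3 - 1) = -0.045000
L_1(-0.8) = (-0.8 - (-3))/(-1 - (-3)) × (-0.8 - 1)/(-1 - 1) = 0.990000
L_2(-0.8) = (-0.8 - (-3))/(1 - (-3)) × (-0.8 - (-1))/(1 - (-1)) = 0.055000

P(-0.8) = 3×L_0(-0.8) + (-1)×L_1(-0.8) + 4×L_2(-0.8)
P(-0.8) = -0.905000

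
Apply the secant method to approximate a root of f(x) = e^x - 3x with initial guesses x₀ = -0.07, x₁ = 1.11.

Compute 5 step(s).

f(x) = e^x - 3x
x₀ = -0.07, x₁ = 1.11

Secant formula: x_{n+1} = x_n - f(x_n)(x_n - x_{n-1})/(f(x_n) - f(x_{n-1}))

Iteration 1:
  f(-0.070000) = 1.142394
  f(1.110000) = -0.295642
  x_2 = 1.110000 - (-0.295642)×(1.110000 - (-0.070000))/(-0.295642 - 1.142394)
       = 0.867407
Iteration 2:
  f(1.110000) = -0.295642
  f(0.867407) = -0.221491
  x_3 = 0.867407 - (-0.221491)×(0.867407 - 1.110000)/(-0.221491 - (-0.295642))
       = 0.142766
Iteration 3:
  f(0.867407) = -0.221491
  f(0.142766) = 0.725162
  x_4 = 0.142766 - 0.725162×(0.142766 - 0.867407)/(0.725162 - (-0.221491))
       = 0.697861
Iteration 4:
  f(0.142766) = 0.725162
  f(0.697861) = -0.084133
  x_5 = 0.697861 - (-0.084133)×(0.697861 - 0.142766)/(-0.084133 - 0.725162)
       = 0.640154
Iteration 5:
  f(0.697861) = -0.084133
  f(0.640154) = -0.023689
  x_6 = 0.640154 - (-0.023689)×(0.640154 - 0.697861)/(-0.023689 - (-0.084133))
       = 0.617538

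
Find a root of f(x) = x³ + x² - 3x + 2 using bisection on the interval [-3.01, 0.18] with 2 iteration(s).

f(x) = x³ + x² - 3x + 2
Initial interval: [-3.01, 0.18]

Iteration 1:
  c_1 = (-3.010000 + 0.180000)/2 = -1.415000
  f(c_1) = f(-1.415000) = 5.414077
  f(a) × f(c) < 0, new interval: [-3.010000, -1.415000]
Iteration 2:
  c_2 = (-3.010000 + (-1.415000))/2 = -2.212500
  f(c_2) = f(-2.212500) = 2.702123
  f(a) × f(c) < 0, new interval: [-3.010000, -2.212500]

After 2 iteration(s), the approximation is c_2 = -2.212500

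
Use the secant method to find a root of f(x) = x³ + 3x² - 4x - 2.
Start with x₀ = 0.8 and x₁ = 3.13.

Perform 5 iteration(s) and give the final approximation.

f(x) = x³ + 3x² - 4x - 2
x₀ = 0.8, x₁ = 3.13

Secant formula: x_{n+1} = x_n - f(x_n)(x_n - x_{n-1})/(f(x_n) - f(x_{n-1}))

Iteration 1:
  f(0.800000) = -2.768000
  f(3.130000) = 45.534997
  x_2 = 3.130000 - 45.534997×(3.130000 - 0.800000)/(45.534997 - (-2.768000))
       = 0.933520
Iteration 2:
  f(3.130000) = 45.534997
  f(0.933520) = -2.306174
  x_3 = 0.933520 - (-2.306174)×(0.933520 - 3.130000)/(-2.306174 - 45.534997)
       = 1.039401
Iteration 3:
  f(0.933520) = -2.306174
  f(1.039401) = -1.793617
  x_4 = 1.039401 - (-1.793617)×(1.039401 - 0.933520)/(-1.793617 - (-2.306174))
       = 1.409916
Iteration 4:
  f(1.039401) = -1.793617
  f(1.409916) = 1.126643
  x_5 = 1.409916 - 1.126643×(1.409916 - 1.039401)/(1.126643 - (-1.793617))
       = 1.266970
Iteration 5:
  f(1.409916) = 1.126643
  f(1.266970) = -0.218480
  x_6 = 1.266970 - (-0.218480)×(1.266970 - 1.409916)/(-0.218480 - 1.126643)
       = 1.290188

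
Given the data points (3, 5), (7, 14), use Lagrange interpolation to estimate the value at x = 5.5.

Lagrange interpolation formula:
P(x) = Σ yᵢ × Lᵢ(x)
where Lᵢ(x) = Π_{j≠i} (x - xⱼ)/(xᵢ - xⱼ)

L_0(5.5) = (5.5 - 7)/(3 - 7) = 0.375000
L_1(5.5) = (5.5 - 3)/(7 - 3) = 0.625000

P(5.5) = 5×L_0(5.5) + 14×L_1(5.5)
P(5.5) = 10.625000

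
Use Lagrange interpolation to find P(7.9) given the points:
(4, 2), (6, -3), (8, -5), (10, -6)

Lagrange interpolation formula:
P(x) = Σ yᵢ × Lᵢ(x)
where Lᵢ(x) = Π_{j≠i} (x - xⱼ)/(xᵢ - xⱼ)

L_0(7.9) = (7.9 - 6)/(4 - 6) × (7.9 - 8)/(4 - 8) × (7.9 - 10)/(4 - 10) = -0.008312
L_1(7.9) = (7.9 - 4)/(6 - 4) × (7.9 - 8)/(6 - 8) × (7.9 - 10)/(6 - 10) = 0.051187
L_2(7.9) = (7.9 - 4)/(8 - 4) × (7.9 - 6)/(8 - 6) × (7.9 - 10)/(8 - 10) = 0.972563
L_3(7.9) = (7.9 - 4)/(10 - 4) × (7.9 - 6)/(10 - 6) × (7.9 - 8)/(10 - 8) = -0.015437

P(7.9) = 2×L_0(7.9) + (-3)×L_1(7.9) + (-5)×L_2(7.9) + (-6)×L_3(7.9)
P(7.9) = -4.940375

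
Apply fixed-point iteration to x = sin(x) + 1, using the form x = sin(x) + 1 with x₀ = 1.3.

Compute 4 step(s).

Equation: x = sin(x) + 1
Fixed-point form: x = sin(x) + 1
x₀ = 1.3

x_1 = g(1.300000) = 1.963558
x_2 = g(1.963558) = 1.923856
x_3 = g(1.923856) = 1.938319
x_4 = g(1.938319) = 1.933220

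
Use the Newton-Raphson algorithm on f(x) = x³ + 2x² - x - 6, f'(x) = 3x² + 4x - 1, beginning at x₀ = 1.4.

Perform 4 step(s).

f(x) = x³ + 2x² - x - 6
f'(x) = 3x² + 4x - 1
x₀ = 1.4

Newton-Raphson formula: x_{n+1} = x_n - f(x_n)/f'(x_n)

Iteration 1:
  f(1.400000) = -0.736000
  f'(1.400000) = 10.480000
  x_1 = 1.400000 - (-0.736000)/10.480000 = 1.470229
Iteration 2:
  f(1.470229) = 0.030925
  f'(1.470229) = 11.365636
  x_2 = 1.470229 - 0.030925/11.365636 = 1.467508
Iteration 3:
  f(1.467508) = 0.000047
  f'(1.467508) = 11.330772
  x_3 = 1.467508 - 0.000047/11.330772 = 1.467504
Iteration 4:
  f(1.467504) = 0.000000
  f'(1.467504) = 11.330718
  x_4 = 1.467504 - 0.000000/11.330718 = 1.467504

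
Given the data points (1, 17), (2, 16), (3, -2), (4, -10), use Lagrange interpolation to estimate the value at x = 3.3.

Lagrange interpolation formula:
P(x) = Σ yᵢ × Lᵢ(x)
where Lᵢ(x) = Π_{j≠i} (x - xⱼ)/(xᵢ - xⱼ)

L_0(3.3) = (3.3 - 2)/(1 - 2) × (3.3 - 3)/(1 - 3) × (3.3 - 4)/(1 - 4) = 0.045500
L_1(3.3) = (3.3 - 1)/(2 - 1) × (3.3 - 3)/(2 - 3) × (3.3 - 4)/(2 - 4) = -0.241500
L_2(3.3) = (3.3 - 1)/(3 - 1) × (3.3 - 2)/(3 - 2) × (3.3 - 4)/(3 - 4) = 1.046500
L_3(3.3) = (3.3 - 1)/(4 - 1) × (3.3 - 2)/(4 - 2) × (3.3 - 3)/(4 - 3) = 0.149500

P(3.3) = 17×L_0(3.3) + 16×L_1(3.3) + (-2)×L_2(3.3) + (-10)×L_3(3.3)
P(3.3) = -6.678500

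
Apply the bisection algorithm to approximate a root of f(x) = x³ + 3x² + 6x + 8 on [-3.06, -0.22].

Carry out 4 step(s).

f(x) = x³ + 3x² + 6x + 8
Initial interval: [-3.06, -0.22]

Iteration 1:
  c_1 = (-3.060000 + (-0.220000))/2 = -1.640000
  f(c_1) = f(-1.640000) = 1.817856
  f(a) × f(c) < 0, new interval: [-3.060000, -1.640000]
Iteration 2:
  c_2 = (-3.060000 + (-1.640000))/2 = -2.350000
  f(c_2) = f(-2.350000) = -2.510375
  f(a) × f(c) ≥ 0, new interval: [-2.350000, -1.640000]
Iteration 3:
  c_3 = (-2.350000 + (-1.640000))/2 = -1.995000
  f(c_3) = f(-1.995000) = 0.029925
  f(a) × f(c) < 0, new interval: [-2.350000, -1.995000]
Iteration 4:
  c_4 = (-2.350000 + (-1.995000))/2 = -2.172500
  f(c_4) = f(-2.172500) = -1.129402
  f(a) × f(c) ≥ 0, new interval: [-2.172500, -1.995000]

After 4 iteration(s), the approximation is c_4 = -2.172500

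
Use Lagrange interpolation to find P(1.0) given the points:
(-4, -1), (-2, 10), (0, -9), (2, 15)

Lagrange interpolation formula:
P(x) = Σ yᵢ × Lᵢ(x)
where Lᵢ(x) = Π_{j≠i} (x - xⱼ)/(xᵢ - xⱼ)

L_0(1.0) = (1.0 - (-2))/(-4 - (-2)) × (1.0 - 0)/(-4 - 0) × (1.0 - 2)/(-4 - 2) = 0.062500
L_1(1.0) = (1.0 - (-4))/(-2 - (-4)) × (1.0 - 0)/(-2 - 0) × (1.0 - 2)/(-2 - 2) = -0.312500
L_2(1.0) = (1.0 - (-4))/(0 - (-4)) × (1.0 - (-2))/(0 - (-2)) × (1.0 - 2)/(0 - 2) = 0.937500
L_3(1.0) = (1.0 - (-4))/(2 - (-4)) × (1.0 - (-2))/(2 - (-2)) × (1.0 - 0)/(2 - 0) = 0.312500

P(1.0) = (-1)×L_0(1.0) + 10×L_1(1.0) + (-9)×L_2(1.0) + 15×L_3(1.0)
P(1.0) = -6.937500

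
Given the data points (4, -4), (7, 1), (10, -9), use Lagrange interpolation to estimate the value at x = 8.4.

Lagrange interpolation formula:
P(x) = Σ yᵢ × Lᵢ(x)
where Lᵢ(x) = Π_{j≠i} (x - xⱼ)/(xᵢ - xⱼ)

L_0(8.4) = (8.4 - 7)/(4 - 7) × (8.4 - 10)/(4 - 10) = -0.124444
L_1(8.4) = (8.4 - 4)/(7 - 4) × (8.4 - 10)/(7 - 10) = 0.782222
L_2(8.4) = (8.4 - 4)/(10 - 4) × (8.4 - 7)/(10 - 7) = 0.342222

P(8.4) = (-4)×L_0(8.4) + 1×L_1(8.4) + (-9)×L_2(8.4)
P(8.4) = -1.800000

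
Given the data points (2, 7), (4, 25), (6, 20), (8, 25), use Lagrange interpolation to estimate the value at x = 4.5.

Lagrange interpolation formula:
P(x) = Σ yᵢ × Lᵢ(x)
where Lᵢ(x) = Π_{j≠i} (x - xⱼ)/(xᵢ - xⱼ)

L_0(4.5) = (4.5 - 4)/(2 - 4) × (4.5 - 6)/(2 - 6) × (4.5 - 8)/(2 - 8) = -0.054688
L_1(4.5) = (4.5 - 2)/(4 - 2) × (4.5 - 6)/(4 - 6) × (4.5 - 8)/(4 - 8) = 0.820312
L_2(4.5) = (4.5 - 2)/(6 - 2) × (4.5 - 4)/(6 - 4) × (4.5 - 8)/(6 - 8) = 0.273438
L_3(4.5) = (4.5 - 2)/(8 - 2) × (4.5 - 4)/(8 - 4) × (4.5 - 6)/(8 - 6) = -0.039062

P(4.5) = 7×L_0(4.5) + 25×L_1(4.5) + 20×L_2(4.5) + 25×L_3(4.5)
P(4.5) = 24.617188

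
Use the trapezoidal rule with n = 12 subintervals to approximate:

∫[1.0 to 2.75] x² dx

f(x) = x²
a = 1.0, b = 2.75, n = 12
h = (b - a)/n = 0.145833

Trapezoidal rule: (h/2)[f(x₀) + 2f(x₁) + 2f(x₂) + ... + f(xₙ)]

x_0 = 1.0000, f(x_0) = 1.000000, coefficient = 1
x_1 = 1.1458, f(x_1) = 1.312934, coefficient = 2
x_2 = 1.2917, f(x_2) = 1.668403, coefficient = 2
x_3 = 1.4375, f(x_3) = 2.066406, coefficient = 2
x_4 = 1.5833, f(x_4) = 2.506944, coefficient = 2
x_5 = 1.7292, f(x_5) = 2.990017, coefficient = 2
x_6 = 1.8750, f(x_6) = 3.515625, coefficient = 2
x_7 = 2.0208, f(x_7) = 4.083767, coefficient = 2
x_8 = 2.1667, f(x_8) = 4.694444, coefficient = 2
x_9 = 2.3125, f(x_9) = 5.347656, coefficient = 2
x_10 = 2.4583, f(x_10) = 6.043403, coefficient = 2
x_11 = 2.6042, f(x_11) = 6.781684, coefficient = 2
x_12 = 2.7500, f(x_12) = 7.562500, coefficient = 1

I ≈ (0.145833/2) × 90.585069 = 6.605161
Exact value: 6.598958
Error: 0.006203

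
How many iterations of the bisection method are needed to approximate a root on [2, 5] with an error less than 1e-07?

We need (b-a)/2^n ≤ 1e-07
(5 - 2)/2^n ≤ 1e-07
3/2^n ≤ 1e-07
2^n ≥ 30000000
n ≥ log₂(30000000) = 24.84
n ≥ 25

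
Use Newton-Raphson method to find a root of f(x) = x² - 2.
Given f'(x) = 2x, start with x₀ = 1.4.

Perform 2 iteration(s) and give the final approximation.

f(x) = x² - 2
f'(x) = 2x
x₀ = 1.4

Newton-Raphson formula: x_{n+1} = x_n - f(x_n)/f'(x_n)

Iteration 1:
  f(1.400000) = -0.040000
  f'(1.400000) = 2.800000
  x_1 = 1.400000 - (-0.040000)/2.800000 = 1.414286
Iteration 2:
  f(1.414286) = 0.000204
  f'(1.414286) = 2.828571
  x_2 = 1.414286 - 0.000204/2.828571 = 1.414214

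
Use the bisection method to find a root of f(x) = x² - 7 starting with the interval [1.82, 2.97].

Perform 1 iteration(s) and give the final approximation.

f(x) = x² - 7
Initial interval: [1.82, 2.97]

Iteration 1:
  c_1 = (1.820000 + 2.970000)/2 = 2.395000
  f(c_1) = f(2.395000) = -1.263975
  f(a) × f(c) ≥ 0, new interval: [2.395000, 2.970000]

After 1 iteration(s), the approximation is c_1 = 2.395000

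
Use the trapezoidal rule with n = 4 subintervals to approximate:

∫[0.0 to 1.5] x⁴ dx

f(x) = x⁴
a = 0.0, b = 1.5, n = 4
h = (b - a)/n = 0.375000

Trapezoidal rule: (h/2)[f(x₀) + 2f(x₁) + 2f(x₂) + ... + f(xₙ)]

x_0 = 0.0000, f(x_0) = 0.000000, coefficient = 1
x_1 = 0.3750, f(x_1) = 0.019775, coefficient = 2
x_2 = 0.7500, f(x_2) = 0.316406, coefficient = 2
x_3 = 1.1250, f(x_3) = 1.601807, coefficient = 2
x_4 = 1.5000, f(x_4) = 5.062500, coefficient = 1

I ≈ (0.375000/2) × 8.938477 = 1.675964
Exact value: 1.518750
Error: 0.157214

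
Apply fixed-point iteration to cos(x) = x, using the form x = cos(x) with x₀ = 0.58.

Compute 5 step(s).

Equation: cos(x) = x
Fixed-point form: x = cos(x)
x₀ = 0.58

x_1 = g(0.580000) = 0.836463
x_2 = g(0.836463) = 0.670093
x_3 = g(0.670093) = 0.783764
x_4 = g(0.783764) = 0.708261
x_5 = g(0.708261) = 0.759494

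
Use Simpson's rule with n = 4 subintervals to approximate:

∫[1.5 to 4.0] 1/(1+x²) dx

f(x) = 1/(1+x²)
a = 1.5, b = 4.0, n = 4
h = (b - a)/n = 0.625000

Simpson's rule: (h/3)[f(x₀) + 4f(x₁) + 2f(x₂) + ... + f(xₙ)]

x_0 = 1.5000, f(x_0) = 0.307692, coefficient = 1
x_1 = 2.1250, f(x_1) = 0.181303, coefficient = 4
x_2 = 2.7500, f(x_2) = 0.116788, coefficient = 2
x_3 = 3.3750, f(x_3) = 0.080706, coefficient = 4
x_4 = 4.0000, f(x_4) = 0.058824, coefficient = 1

I ≈ (0.625000/3) × 1.648130 = 0.343360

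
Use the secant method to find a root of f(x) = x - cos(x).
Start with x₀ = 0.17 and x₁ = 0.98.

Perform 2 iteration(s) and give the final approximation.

f(x) = x - cos(x)
x₀ = 0.17, x₁ = 0.98

Secant formula: x_{n+1} = x_n - f(x_n)(x_n - x_{n-1})/(f(x_n) - f(x_{n-1}))

Iteration 1:
  f(0.170000) = -0.815585
  f(0.980000) = 0.422977
  x_2 = 0.980000 - 0.422977×(0.980000 - 0.170000)/(0.422977 - (-0.815585))
       = 0.703379
Iteration 2:
  f(0.980000) = 0.422977
  f(0.703379) = -0.059281
  x_3 = 0.703379 - (-0.059281)×(0.703379 - 0.980000)/(-0.059281 - 0.422977)
       = 0.737383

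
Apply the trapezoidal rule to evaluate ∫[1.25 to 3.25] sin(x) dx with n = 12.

f(x) = sin(x)
a = 1.25, b = 3.25, n = 12
h = (b - a)/n = 0.166667

Trapezoidal rule: (h/2)[f(x₀) + 2f(x₁) + 2f(x₂) + ... + f(xₙ)]

x_0 = 1.2500, f(x_0) = 0.948985, coefficient = 1
x_1 = 1.4167, f(x_1) = 0.988146, coefficient = 2
x_2 = 1.5833, f(x_2) = 0.999921, coefficient = 2
x_3 = 1.7500, f(x_3) = 0.983986, coefficient = 2
x_4 = 1.9167, f(x_4) = 0.940781, coefficient = 2
x_5 = 2.0833, f(x_5) = 0.871503, coefficient = 2
x_6 = 2.2500, f(x_6) = 0.778073, coefficient = 2
x_7 = 2.4167, f(x_7) = 0.663080, coefficient = 2
x_8 = 2.5833, f(x_8) = 0.529711, coefficient = 2
x_9 = 2.7500, f(x_9) = 0.381661, coefficient = 2
x_10 = 2.9167, f(x_10) = 0.223034, coefficient = 2
x_11 = 3.0833, f(x_11) = 0.058226, coefficient = 2
x_12 = 3.2500, f(x_12) = -0.108195, coefficient = 1

I ≈ (0.166667/2) × 15.677034 = 1.306419
Exact value: 1.309452
Error: 0.003033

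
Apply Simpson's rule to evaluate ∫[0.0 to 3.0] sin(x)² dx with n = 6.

f(x) = sin(x)²
a = 0.0, b = 3.0, n = 6
h = (b - a)/n = 0.500000

Simpson's rule: (h/3)[f(x₀) + 4f(x₁) + 2f(x₂) + ... + f(xₙ)]

x_0 = 0.0000, f(x_0) = 0.000000, coefficient = 1
x_1 = 0.5000, f(x_1) = 0.229849, coefficient = 4
x_2 = 1.0000, f(x_2) = 0.708073, coefficient = 2
x_3 = 1.5000, f(x_3) = 0.994996, coefficient = 4
x_4 = 2.0000, f(x_4) = 0.826822, coefficient = 2
x_5 = 2.5000, f(x_5) = 0.358169, coefficient = 4
x_6 = 3.0000, f(x_6) = 0.019915, coefficient = 1

I ≈ (0.500000/3) × 9.421761 = 1.570294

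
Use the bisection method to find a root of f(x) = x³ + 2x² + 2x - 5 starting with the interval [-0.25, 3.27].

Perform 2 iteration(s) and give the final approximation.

f(x) = x³ + 2x² + 2x - 5
Initial interval: [-0.25, 3.27]

Iteration 1:
  c_1 = (-0.250000 + 3.270000)/2 = 1.510000
  f(c_1) = f(1.510000) = 6.023151
  f(a) × f(c) < 0, new interval: [-0.250000, 1.510000]
Iteration 2:
  c_2 = (-0.250000 + 1.510000)/2 = 0.630000
  f(c_2) = f(0.630000) = -2.696153
  f(a) × f(c) ≥ 0, new interval: [0.630000, 1.510000]

After 2 iteration(s), the approximation is c_2 = 0.630000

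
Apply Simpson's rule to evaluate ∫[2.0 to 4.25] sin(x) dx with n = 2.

f(x) = sin(x)
a = 2.0, b = 4.25, n = 2
h = (b - a)/n = 1.125000

Simpson's rule: (h/3)[f(x₀) + 4f(x₁) + 2f(x₂) + ... + f(xₙ)]

x_0 = 2.0000, f(x_0) = 0.909297, coefficient = 1
x_1 = 3.1250, f(x_1) = 0.016592, coefficient = 4
x_2 = 4.2500, f(x_2) = -0.894989, coefficient = 1

I ≈ (1.125000/3) × 0.080676 = 0.030253
Exact value: 0.029941
Error: 0.000313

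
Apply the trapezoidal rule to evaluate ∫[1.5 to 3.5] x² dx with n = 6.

f(x) = x²
a = 1.5, b = 3.5, n = 6
h = (b - a)/n = 0.333333

Trapezoidal rule: (h/2)[f(x₀) + 2f(x₁) + 2f(x₂) + ... + f(xₙ)]

x_0 = 1.5000, f(x_0) = 2.250000, coefficient = 1
x_1 = 1.8333, f(x_1) = 3.361111, coefficient = 2
x_2 = 2.1667, f(x_2) = 4.694444, coefficient = 2
x_3 = 2.5000, f(x_3) = 6.250000, coefficient = 2
x_4 = 2.8333, f(x_4) = 8.027778, coefficient = 2
x_5 = 3.1667, f(x_5) = 10.027778, coefficient = 2
x_6 = 3.5000, f(x_6) = 12.250000, coefficient = 1

I ≈ (0.333333/2) × 79.222222 = 13.203704
Exact value: 13.166667
Error: 0.037037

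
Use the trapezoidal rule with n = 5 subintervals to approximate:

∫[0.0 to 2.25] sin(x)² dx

f(x) = sin(x)²
a = 0.0, b = 2.25, n = 5
h = (b - a)/n = 0.450000

Trapezoidal rule: (h/2)[f(x₀) + 2f(x₁) + 2f(x₂) + ... + f(xₙ)]

x_0 = 0.0000, f(x_0) = 0.000000, coefficient = 1
x_1 = 0.4500, f(x_1) = 0.189195, coefficient = 2
x_2 = 0.9000, f(x_2) = 0.613601, coefficient = 2
x_3 = 1.3500, f(x_3) = 0.952036, coefficient = 2
x_4 = 1.8000, f(x_4) = 0.948379, coefficient = 2
x_5 = 2.2500, f(x_5) = 0.605398, coefficient = 1

I ≈ (0.450000/2) × 6.011821 = 1.352660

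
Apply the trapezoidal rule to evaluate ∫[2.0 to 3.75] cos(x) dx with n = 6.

f(x) = cos(x)
a = 2.0, b = 3.75, n = 6
h = (b - a)/n = 0.291667

Trapezoidal rule: (h/2)[f(x₀) + 2f(x₁) + 2f(x₂) + ... + f(xₙ)]

x_0 = 2.0000, f(x_0) = -0.416147, coefficient = 1
x_1 = 2.2917, f(x_1) = -0.660039, coefficient = 2
x_2 = 2.5833, f(x_2) = -0.848178, coefficient = 2
x_3 = 2.8750, f(x_3) = -0.964674, coefficient = 2
x_4 = 3.1667, f(x_4) = -0.999686, coefficient = 2
x_5 = 3.4583, f(x_5) = -0.950256, coefficient = 2
x_6 = 3.7500, f(x_6) = -0.820559, coefficient = 1

I ≈ (0.291667/2) × -10.082372 = -1.470346
Exact value: -1.480859
Error: 0.010513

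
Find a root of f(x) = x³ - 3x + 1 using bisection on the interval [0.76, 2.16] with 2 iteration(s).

f(x) = x³ - 3x + 1
Initial interval: [0.76, 2.16]

Iteration 1:
  c_1 = (0.760000 + 2.160000)/2 = 1.460000
  f(c_1) = f(1.460000) = -0.267864
  f(a) × f(c) ≥ 0, new interval: [1.460000, 2.160000]
Iteration 2:
  c_2 = (1.460000 + 2.160000)/2 = 1.810000
  f(c_2) = f(1.810000) = 1.499741
  f(a) × f(c) < 0, new interval: [1.460000, 1.810000]

After 2 iteration(s), the approximation is c_2 = 1.810000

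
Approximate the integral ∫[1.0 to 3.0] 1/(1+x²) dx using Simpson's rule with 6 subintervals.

f(x) = 1/(1+x²)
a = 1.0, b = 3.0, n = 6
h = (b - a)/n = 0.333333

Simpson's rule: (h/3)[f(x₀) + 4f(x₁) + 2f(x₂) + ... + f(xₙ)]

x_0 = 1.0000, f(x_0) = 0.500000, coefficient = 1
x_1 = 1.3333, f(x_1) = 0.360000, coefficient = 4
x_2 = 1.6667, f(x_2) = 0.264706, coefficient = 2
x_3 = 2.0000, f(x_3) = 0.200000, coefficient = 4
x_4 = 2.3333, f(x_4) = 0.155172, coefficient = 2
x_5 = 2.6667, f(x_5) = 0.123288, coefficient = 4
x_6 = 3.0000, f(x_6) = 0.100000, coefficient = 1

I ≈ (0.333333/3) × 4.172907 = 0.463656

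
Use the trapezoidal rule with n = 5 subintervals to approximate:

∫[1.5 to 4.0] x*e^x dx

f(x) = x*e^x
a = 1.5, b = 4.0, n = 5
h = (b - a)/n = 0.500000

Trapezoidal rule: (h/2)[f(x₀) + 2f(x₁) + 2f(x₂) + ... + f(xₙ)]

x_0 = 1.5000, f(x_0) = 6.722534, coefficient = 1
x_1 = 2.0000, f(x_1) = 14.778112, coefficient = 2
x_2 = 2.5000, f(x_2) = 30.456235, coefficient = 2
x_3 = 3.0000, f(x_3) = 60.256611, coefficient = 2
x_4 = 3.5000, f(x_4) = 115.904082, coefficient = 2
x_5 = 4.0000, f(x_5) = 218.392600, coefficient = 1

I ≈ (0.500000/2) × 667.905213 = 166.976303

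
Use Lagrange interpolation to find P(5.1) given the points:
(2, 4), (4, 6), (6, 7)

Lagrange interpolation formula:
P(x) = Σ yᵢ × Lᵢ(x)
where Lᵢ(x) = Π_{j≠i} (x - xⱼ)/(xᵢ - xⱼ)

L_0(5.1) = (5.1 - 4)/(2 - 4) × (5.1 - 6)/(2 - 6) = -0.123750
L_1(5.1) = (5.1 - 2)/(4 - 2) × (5.1 - 6)/(4 - 6) = 0.697500
L_2(5.1) = (5.1 - 2)/(6 - 2) × (5.1 - 4)/(6 - 4) = 0.426250

P(5.1) = 4×L_0(5.1) + 6×L_1(5.1) + 7×L_2(5.1)
P(5.1) = 6.673750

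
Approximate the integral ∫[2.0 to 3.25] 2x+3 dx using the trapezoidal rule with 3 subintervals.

f(x) = 2x+3
a = 2.0, b = 3.25, n = 3
h = (b - a)/n = 0.416667

Trapezoidal rule: (h/2)[f(x₀) + 2f(x₁) + 2f(x₂) + ... + f(xₙ)]

x_0 = 2.0000, f(x_0) = 7.000000, coefficient = 1
x_1 = 2.4167, f(x_1) = 7.833333, coefficient = 2
x_2 = 2.8333, f(x_2) = 8.666667, coefficient = 2
x_3 = 3.2500, f(x_3) = 9.500000, coefficient = 1

I ≈ (0.416667/2) × 49.500000 = 10.312500
Exact value: 10.312500
Error: 0.000000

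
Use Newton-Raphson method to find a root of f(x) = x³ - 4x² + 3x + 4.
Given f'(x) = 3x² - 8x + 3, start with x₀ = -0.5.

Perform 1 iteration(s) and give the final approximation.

f(x) = x³ - 4x² + 3x + 4
f'(x) = 3x² - 8x + 3
x₀ = -0.5

Newton-Raphson formula: x_{n+1} = x_n - f(x_n)/f'(x_n)

Iteration 1:
  f(-0.500000) = 1.375000
  f'(-0.500000) = 7.750000
  x_1 = -0.500000 - 1.375000/7.750000 = -0.677419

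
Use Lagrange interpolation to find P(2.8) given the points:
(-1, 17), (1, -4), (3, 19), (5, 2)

Lagrange interpolation formula:
P(x) = Σ yᵢ × Lᵢ(x)
where Lᵢ(x) = Π_{j≠i} (x - xⱼ)/(xᵢ - xⱼ)

L_0(2.8) = (2.8 - 1)/(-1 - 1) × (2.8 - 3)/(-1 - 3) × (2.8 - 5)/(-1 - 5) = -0.016500
L_1(2.8) = (2.8 - (-1))/(1 - (-1)) × (2.8 - 3)/(1 - 3) × (2.8 - 5)/(1 - 5) = 0.104500
L_2(2.8) = (2.8 - (-1))/(3 - (-1)) × (2.8 - 1)/(3 - 1) × (2.8 - 5)/(3 - 5) = 0.940500
L_3(2.8) = (2.8 - (-1))/(5 - (-1)) × (2.8 - 1)/(5 - 1) × (2.8 - 3)/(5 - 3) = -0.028500

P(2.8) = 17×L_0(2.8) + (-4)×L_1(2.8) + 19×L_2(2.8) + 2×L_3(2.8)
P(2.8) = 17.114000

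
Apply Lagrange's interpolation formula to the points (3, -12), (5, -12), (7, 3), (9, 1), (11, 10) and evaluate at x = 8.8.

Lagrange interpolation formula:
P(x) = Σ yᵢ × Lᵢ(x)
where Lᵢ(x) = Π_{j≠i} (x - xⱼ)/(xᵢ - xⱼ)

L_0(8.8) = (8.8 - 5)/(3 - 5) × (8.8 - 7)/(3 - 7) × (8.8 - 9)/(3 - 9) × (8.8 - 11)/(3 - 11) = 0.007837
L_1(8.8) = (8.8 - 3)/(5 - 3) × (8.8 - 7)/(5 - 7) × (8.8 - 9)/(5 - 9) × (8.8 - 11)/(5 - 11) = -0.047850
L_2(8.8) = (8.8 - 3)/(7 - 3) × (8.8 - 5)/(7 - 5) × (8.8 - 9)/(7 - 9) × (8.8 - 11)/(7 - 11) = 0.151525
L_3(8.8) = (8.8 - 3)/(9 - 3) × (8.8 - 5)/(9 - 5) × (8.8 - 7)/(9 - 7) × (8.8 - 11)/(9 - 11) = 0.909150
L_4(8.8) = (8.8 - 3)/(11 - 3) × (8.8 - 5)/(11 - 5) × (8.8 - 7)/(11 - 7) × (8.8 - 9)/(11 - 9) = -0.020662

P(8.8) = (-12)×L_0(8.8) + (-12)×L_1(8.8) + 3×L_2(8.8) + 1×L_3(8.8) + 10×L_4(8.8)
P(8.8) = 1.637250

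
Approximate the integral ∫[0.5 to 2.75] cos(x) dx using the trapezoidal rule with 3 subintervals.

f(x) = cos(x)
a = 0.5, b = 2.75, n = 3
h = (b - a)/n = 0.750000

Trapezoidal rule: (h/2)[f(x₀) + 2f(x₁) + 2f(x₂) + ... + f(xₙ)]

x_0 = 0.5000, f(x_0) = 0.877583, coefficient = 1
x_1 = 1.2500, f(x_1) = 0.315322, coefficient = 2
x_2 = 2.0000, f(x_2) = -0.416147, coefficient = 2
x_3 = 2.7500, f(x_3) = -0.924302, coefficient = 1

I ≈ (0.750000/2) × -0.248369 = -0.093138
Exact value: -0.097765
Error: 0.004626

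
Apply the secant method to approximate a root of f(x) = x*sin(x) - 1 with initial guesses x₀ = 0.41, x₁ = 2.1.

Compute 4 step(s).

f(x) = x*sin(x) - 1
x₀ = 0.41, x₁ = 2.1

Secant formula: x_{n+1} = x_n - f(x_n)(x_n - x_{n-1})/(f(x_n) - f(x_{n-1}))

Iteration 1:
  f(0.410000) = -0.836570
  f(2.100000) = 0.812740
  x_2 = 2.100000 - 0.812740×(2.100000 - 0.410000)/(0.812740 - (-0.836570))
       = 1.267209
Iteration 2:
  f(2.100000) = 0.812740
  f(1.267209) = 0.209260
  x_3 = 1.267209 - 0.209260×(1.267209 - 2.100000)/(0.209260 - 0.812740)
       = 0.978434
Iteration 3:
  f(1.267209) = 0.209260
  f(0.978434) = -0.188267
  x_4 = 0.978434 - (-0.188267)×(0.978434 - 1.267209)/(-0.188267 - 0.209260)
       = 1.115197
Iteration 4:
  f(0.978434) = -0.188267
  f(1.115197) = 0.001444
  x_5 = 1.115197 - 0.001444×(1.115197 - 0.978434)/(0.001444 - (-0.188267))
       = 1.114156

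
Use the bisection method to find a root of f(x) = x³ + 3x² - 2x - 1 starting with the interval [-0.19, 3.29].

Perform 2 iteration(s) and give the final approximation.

f(x) = x³ + 3x² - 2x - 1
Initial interval: [-0.19, 3.29]

Iteration 1:
  c_1 = (-0.190000 + 3.290000)/2 = 1.550000
  f(c_1) = f(1.550000) = 6.831375
  f(a) × f(c) < 0, new interval: [-0.190000, 1.550000]
Iteration 2:
  c_2 = (-0.190000 + 1.550000)/2 = 0.680000
  f(c_2) = f(0.680000) = -0.658368
  f(a) × f(c) ≥ 0, new interval: [0.680000, 1.550000]

After 2 iteration(s), the approximation is c_2 = 0.680000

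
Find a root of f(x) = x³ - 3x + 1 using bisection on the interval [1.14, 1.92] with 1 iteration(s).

f(x) = x³ - 3x + 1
Initial interval: [1.14, 1.92]

Iteration 1:
  c_1 = (1.140000 + 1.920000)/2 = 1.530000
  f(c_1) = f(1.530000) = -0.008423
  f(a) × f(c) ≥ 0, new interval: [1.530000, 1.920000]

After 1 iteration(s), the approximation is c_1 = 1.530000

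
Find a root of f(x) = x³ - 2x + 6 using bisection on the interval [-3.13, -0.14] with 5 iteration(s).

f(x) = x³ - 2x + 6
Initial interval: [-3.13, -0.14]

Iteration 1:
  c_1 = (-3.130000 + (-0.140000))/2 = -1.635000
  f(c_1) = f(-1.635000) = 4.899277
  f(a) × f(c) < 0, new interval: [-3.130000, -1.635000]
Iteration 2:
  c_2 = (-3.130000 + (-1.635000))/2 = -2.382500
  f(c_2) = f(-2.382500) = -2.758800
  f(a) × f(c) ≥ 0, new interval: [-2.382500, -1.635000]
Iteration 3:
  c_3 = (-2.382500 + (-1.635000))/2 = -2.008750
  f(c_3) = f(-2.008750) = 1.912040
  f(a) × f(c) < 0, new interval: [-2.382500, -2.008750]
Iteration 4:
  c_4 = (-2.382500 + (-2.008750))/2 = -2.195625
  f(c_4) = f(-2.195625) = -0.193351
  f(a) × f(c) ≥ 0, new interval: [-2.195625, -2.008750]
Iteration 5:
  c_5 = (-2.195625 + (-2.008750))/2 = -2.102187
  f(c_5) = f(-2.102187) = 0.914404
  f(a) × f(c) < 0, new interval: [-2.195625, -2.102187]

After 5 iteration(s), the approximation is c_5 = -2.102187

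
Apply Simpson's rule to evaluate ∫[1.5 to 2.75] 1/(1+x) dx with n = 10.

f(x) = 1/(1+x)
a = 1.5, b = 2.75, n = 10
h = (b - a)/n = 0.125000

Simpson's rule: (h/3)[f(x₀) + 4f(x₁) + 2f(x₂) + ... + f(xₙ)]

x_0 = 1.5000, f(x_0) = 0.400000, coefficient = 1
x_1 = 1.6250, f(x_1) = 0.380952, coefficient = 4
x_2 = 1.7500, f(x_2) = 0.363636, coefficient = 2
x_3 = 1.8750, f(x_3) = 0.347826, coefficient = 4
x_4 = 2.0000, f(x_4) = 0.333333, coefficient = 2
x_5 = 2.1250, f(x_5) = 0.320000, coefficient = 4
x_6 = 2.2500, f(x_6) = 0.307692, coefficient = 2
x_7 = 2.3750, f(x_7) = 0.296296, coefficient = 4
x_8 = 2.5000, f(x_8) = 0.285714, coefficient = 2
x_9 = 2.6250, f(x_9) = 0.275862, coefficient = 4
x_10 = 2.7500, f(x_10) = 0.266667, coefficient = 1

I ≈ (0.125000/3) × 9.731167 = 0.405465
Exact value: 0.405465
Error: 0.000000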